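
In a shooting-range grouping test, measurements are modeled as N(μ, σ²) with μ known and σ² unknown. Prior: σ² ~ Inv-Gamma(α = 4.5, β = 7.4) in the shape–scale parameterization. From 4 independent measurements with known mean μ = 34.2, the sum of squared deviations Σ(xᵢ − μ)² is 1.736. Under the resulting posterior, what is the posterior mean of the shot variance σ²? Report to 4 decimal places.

1.5033

With known mean μ and an Inverse-Gamma(α, β) prior on σ², the Normal likelihood is conjugate: posterior is Inv-Gamma(α + n/2, β + Σ(xᵢ−μ)²/2).
Posterior: Inv-Gamma(4.5 + 4/2, 7.4 + 1.736/2) = Inv-Gamma(6.50, 8.2680).
E[σ²|data] = β/(α−1) = 8.2680/5.50 = 1.5033.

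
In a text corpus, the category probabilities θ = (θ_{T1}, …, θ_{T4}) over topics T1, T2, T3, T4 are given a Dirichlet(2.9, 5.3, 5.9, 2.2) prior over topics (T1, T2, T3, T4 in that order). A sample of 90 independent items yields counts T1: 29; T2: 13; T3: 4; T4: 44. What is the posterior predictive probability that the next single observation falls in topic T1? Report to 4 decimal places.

The Dirichlet prior is conjugate to the Multinomial likelihood: each posterior αⱼ = prior αⱼ + observed count nⱼ.
Posterior concentration: (31.9, 18.3, 9.9, 46.2), total = 106.3.
P(next = T1 | data) = α_{T1}/Σα = 0.3001.

0.3001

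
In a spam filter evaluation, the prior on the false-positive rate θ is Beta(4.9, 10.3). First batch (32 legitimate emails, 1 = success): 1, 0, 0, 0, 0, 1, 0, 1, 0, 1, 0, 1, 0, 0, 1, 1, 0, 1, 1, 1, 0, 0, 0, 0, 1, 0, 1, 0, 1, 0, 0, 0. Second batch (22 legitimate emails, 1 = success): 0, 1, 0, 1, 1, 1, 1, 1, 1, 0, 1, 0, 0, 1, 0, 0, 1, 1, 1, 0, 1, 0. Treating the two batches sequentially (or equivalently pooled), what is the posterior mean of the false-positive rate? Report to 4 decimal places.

0.4465

The Beta prior is conjugate to a Binomial/Bernoulli likelihood; the update adds successes to α and failures to β.
After batch 1: Beta(4.9+13, 10.3+19) = Beta(17.9, 29.3).
After batch 2: Beta(17.9+13, 29.3+9) = Beta(30.9, 38.3).
Posterior mean = α/(α+β) = 30.9/69.2 = 0.4465.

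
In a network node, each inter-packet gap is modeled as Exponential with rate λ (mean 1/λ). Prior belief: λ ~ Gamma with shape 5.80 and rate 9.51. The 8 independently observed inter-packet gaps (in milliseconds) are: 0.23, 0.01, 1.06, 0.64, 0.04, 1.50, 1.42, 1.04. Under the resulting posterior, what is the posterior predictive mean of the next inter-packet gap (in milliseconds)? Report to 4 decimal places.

1.2070

With a Gamma(shape α, rate β) prior on the exponential rate λ, the posterior after n observations with total T = Σxᵢ is Gamma(α+n, β+T).
Sum of observations T = 5.94 milliseconds; n = 8.
Posterior: Gamma(5.80+8, 9.51+5.94) = Gamma(13.80, 15.45).
The predictive distribution for the next observation is Lomax; its mean is β/(α−1) = 15.45/12.80 = 1.2070.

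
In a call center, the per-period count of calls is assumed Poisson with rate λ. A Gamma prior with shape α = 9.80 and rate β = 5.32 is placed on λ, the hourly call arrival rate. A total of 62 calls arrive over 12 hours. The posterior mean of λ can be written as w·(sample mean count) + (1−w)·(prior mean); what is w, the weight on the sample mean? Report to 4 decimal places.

With a Gamma(shape α, rate β) prior, the Poisson likelihood is conjugate: the posterior is Gamma(α + ΣXᵢ, β + n).
Posterior mean = (α₀+S)/(β₀+n) = [n/(β₀+n)]·(S/n) + [β₀/(β₀+n)]·(α₀/β₀), so only n and β₀ enter the weight.
Weight on data w = n/(β₀+n) = 12/(5.32+12) = 12/17.32 = 0.6928.

0.6928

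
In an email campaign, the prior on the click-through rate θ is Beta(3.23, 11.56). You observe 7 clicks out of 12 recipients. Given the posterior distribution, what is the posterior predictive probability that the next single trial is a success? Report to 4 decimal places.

0.3819

The Beta prior is conjugate to a Binomial/Bernoulli likelihood; the update adds successes to α and failures to β.
Posterior: Beta(α+k, β+n−k) = Beta(3.23+7, 11.56+5) = Beta(10.23, 16.56).
For a single future Bernoulli trial, P(success | data) = α/(α+β) = 0.3819.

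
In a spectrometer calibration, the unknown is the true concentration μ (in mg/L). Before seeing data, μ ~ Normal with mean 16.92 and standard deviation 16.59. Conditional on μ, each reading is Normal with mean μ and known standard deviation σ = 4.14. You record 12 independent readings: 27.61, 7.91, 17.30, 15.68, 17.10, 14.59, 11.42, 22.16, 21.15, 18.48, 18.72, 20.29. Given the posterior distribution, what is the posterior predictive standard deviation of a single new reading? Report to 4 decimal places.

4.3082

For Normal data with known variance σ², a Normal(μ₀, σ₀²) prior on μ is conjugate. Posterior precision = 1/σ₀² + n/σ²; posterior mean is the precision-weighted average of μ₀ and x̄.
σ₀² = 16.59² = 275.2281, σ² = 4.14² = 17.1396; σ² + n·σ₀² = 17.1396 + 12·275.2281 = 3319.8768.
Posterior precision = 1/σ₀² + n/σ² = 1/275.2281 + 12/17.1396 = (σ² + n·σ₀²)/(σ₀²σ²) = 3319.8768/(275.2281·17.1396); posterior variance σₙ² = σ₀²σ²/(σ² + n·σ₀²) = 275.2281·17.1396/3319.8768 = 1.420926.
Predictive variance for one new observation = σₙ² + σ² = 275.2281·17.1396/3319.8768 + 17.1396 = σ²·(σ₀² + 3319.8768)/3319.8768 = 17.1396·3595.1049/3319.8768 = 18.560526; SD = √(17.1396·3595.1049/3319.8768) = 4.3082.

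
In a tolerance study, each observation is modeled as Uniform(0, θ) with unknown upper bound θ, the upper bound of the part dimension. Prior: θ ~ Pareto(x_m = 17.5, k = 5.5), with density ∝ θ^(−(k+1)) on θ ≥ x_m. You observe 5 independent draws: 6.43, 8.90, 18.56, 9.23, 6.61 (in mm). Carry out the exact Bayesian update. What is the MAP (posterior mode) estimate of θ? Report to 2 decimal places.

A Pareto(scale x_m, shape k) prior on the upper bound θ of Uniform(0, θ) is conjugate: posterior is Pareto(max(x_m, max xᵢ), k + n).
Sample maximum = 18.56; prior scale x_m = 17.5 → posterior scale = max = 18.56.
Posterior shape = 5.5 + 5 = 10.5.
The Pareto density is decreasing on [x_m, ∞), so the mode is x_m = 18.56.

18.56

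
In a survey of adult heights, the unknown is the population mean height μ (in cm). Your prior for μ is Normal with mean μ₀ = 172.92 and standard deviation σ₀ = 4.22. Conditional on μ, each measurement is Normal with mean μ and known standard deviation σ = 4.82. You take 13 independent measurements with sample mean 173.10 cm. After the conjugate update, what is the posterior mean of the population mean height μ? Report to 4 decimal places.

For Normal data with known variance σ², a Normal(μ₀, σ₀²) prior on μ is conjugate. Posterior precision = 1/σ₀² + n/σ²; posterior mean is the precision-weighted average of μ₀ and x̄.
n·x̄ = 13·173.10 = 2250.3.
σ₀² = 4.22² = 17.8084, σ² = 4.82² = 23.2324; σ² + n·σ₀² = 23.2324 + 13·17.8084 = 254.7416.
Posterior mean = (μ₀/σ₀² + n·x̄/σ²)/(1/σ₀² + n/σ²) = (σ²·μ₀ + σ₀²·n·x̄)/(σ² + n·σ₀²) = (23.2324·172.92 + 17.8084·2250.3)/254.7416 = 44091.589128/254.7416 = 173.0836.

173.0836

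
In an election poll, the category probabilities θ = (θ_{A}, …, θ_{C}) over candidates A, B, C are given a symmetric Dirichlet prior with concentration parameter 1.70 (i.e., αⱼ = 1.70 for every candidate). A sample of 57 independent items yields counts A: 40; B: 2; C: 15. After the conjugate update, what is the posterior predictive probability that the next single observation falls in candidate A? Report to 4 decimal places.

0.6715

The Dirichlet prior is conjugate to the Multinomial likelihood: each posterior αⱼ = prior αⱼ + observed count nⱼ.
Posterior concentration: (41.70, 3.70, 16.70), total = 62.10.
P(next = A | data) = α_{A}/Σα = 0.6715.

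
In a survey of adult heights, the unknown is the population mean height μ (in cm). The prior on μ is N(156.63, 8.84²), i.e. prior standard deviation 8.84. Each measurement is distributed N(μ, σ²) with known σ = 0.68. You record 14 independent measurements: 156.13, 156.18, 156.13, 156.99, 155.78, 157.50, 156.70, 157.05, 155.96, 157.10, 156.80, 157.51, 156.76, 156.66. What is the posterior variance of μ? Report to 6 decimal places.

For Normal data with known variance σ², a Normal(μ₀, σ₀²) prior on μ is conjugate. Posterior precision = 1/σ₀² + n/σ²; posterior mean is the precision-weighted average of μ₀ and x̄.
σ₀² = 8.84² = 78.1456, σ² = 0.68² = 0.4624; σ² + n·σ₀² = 0.4624 + 14·78.1456 = 1094.5008.
Posterior precision = 1/σ₀² + n/σ² = 1/78.1456 + 14/0.4624 = (σ² + n·σ₀²)/(σ₀²σ²) = 1094.5008/(78.1456·0.4624); posterior variance σₙ² = σ₀²σ²/(σ² + n·σ₀²) = 78.1456·0.4624/1094.5008 = 0.033015.

0.033015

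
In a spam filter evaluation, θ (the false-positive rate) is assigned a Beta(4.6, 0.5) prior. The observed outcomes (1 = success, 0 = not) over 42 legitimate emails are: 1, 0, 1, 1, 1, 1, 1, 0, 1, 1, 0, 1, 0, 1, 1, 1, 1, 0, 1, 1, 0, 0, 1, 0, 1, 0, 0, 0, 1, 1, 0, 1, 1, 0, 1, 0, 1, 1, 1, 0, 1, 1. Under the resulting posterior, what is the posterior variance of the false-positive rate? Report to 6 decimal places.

The Beta prior is conjugate to a Binomial/Bernoulli likelihood; the update adds successes to α and failures to β.
Posterior: Beta(α+k, β+n−k) = Beta(4.6+27, 0.5+15) = Beta(31.6, 15.5).
Var = αβ/((α+β)²(α+β+1)) = 31.6·15.5/(47.1²·48.1) = 0.004590.

0.004590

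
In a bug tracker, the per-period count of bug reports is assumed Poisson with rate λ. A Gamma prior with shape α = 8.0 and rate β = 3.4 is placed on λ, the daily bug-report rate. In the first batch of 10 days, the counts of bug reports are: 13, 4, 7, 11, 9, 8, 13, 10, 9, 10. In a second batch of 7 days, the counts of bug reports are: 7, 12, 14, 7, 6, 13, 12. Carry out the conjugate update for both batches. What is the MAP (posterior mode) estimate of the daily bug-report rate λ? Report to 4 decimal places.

With a Gamma(shape α, rate β) prior, the Poisson likelihood is conjugate: the posterior is Gamma(α + ΣXᵢ, β + n).
Batch 1: sum of counts S = 94 over n = 10 days.
After batch 1: Gamma(α+S, β+n) = Gamma(8.0+94, 3.4+10) = Gamma(102.0, 13.4).
Batch 2: sum of counts S = 71 over n = 7 days.
After batch 2: Gamma(α+S, β+n) = Gamma(102.0+71, 13.4+7) = Gamma(173.0, 20.4).
Mode of Gamma(α,β) for α≥1 is (α−1)/β = 172.0/20.4 = 8.4314.

8.4314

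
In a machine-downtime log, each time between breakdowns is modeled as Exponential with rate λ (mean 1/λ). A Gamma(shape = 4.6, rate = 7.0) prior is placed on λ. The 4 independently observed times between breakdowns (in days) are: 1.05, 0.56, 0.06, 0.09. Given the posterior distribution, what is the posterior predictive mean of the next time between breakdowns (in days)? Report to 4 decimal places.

1.1526

With a Gamma(shape α, rate β) prior on the exponential rate λ, the posterior after n observations with total T = Σxᵢ is Gamma(α+n, β+T).
Sum of observations T = 1.76 days; n = 4.
Posterior: Gamma(4.6+4, 7.0+1.76) = Gamma(8.6, 8.76).
The predictive distribution for the next observation is Lomax; its mean is β/(α−1) = 8.76/7.6 = 1.1526.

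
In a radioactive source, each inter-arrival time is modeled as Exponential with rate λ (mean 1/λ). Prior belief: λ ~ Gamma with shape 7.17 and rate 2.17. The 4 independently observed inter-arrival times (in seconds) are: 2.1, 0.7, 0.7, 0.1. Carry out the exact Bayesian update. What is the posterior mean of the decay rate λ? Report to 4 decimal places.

With a Gamma(shape α, rate β) prior on the exponential rate λ, the posterior after n observations with total T = Σxᵢ is Gamma(α+n, β+T).
Sum of observations T = 3.6 seconds; n = 4.
Posterior: Gamma(7.17+4, 2.17+3.6) = Gamma(11.17, 5.77).
Posterior mean of λ = α/β = 11.17/5.77 = 1.9359.

1.9359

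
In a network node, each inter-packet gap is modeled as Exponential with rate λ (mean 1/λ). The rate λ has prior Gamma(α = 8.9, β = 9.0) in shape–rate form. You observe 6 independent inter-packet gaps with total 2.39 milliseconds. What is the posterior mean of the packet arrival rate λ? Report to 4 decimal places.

With a Gamma(shape α, rate β) prior on the exponential rate λ, the posterior after n observations with total T = Σxᵢ is Gamma(α+n, β+T).
Posterior: Gamma(8.9+6, 9.0+2.39) = Gamma(14.9, 11.39).
Posterior mean of λ = α/β = 14.9/11.39 = 1.3082.

1.3082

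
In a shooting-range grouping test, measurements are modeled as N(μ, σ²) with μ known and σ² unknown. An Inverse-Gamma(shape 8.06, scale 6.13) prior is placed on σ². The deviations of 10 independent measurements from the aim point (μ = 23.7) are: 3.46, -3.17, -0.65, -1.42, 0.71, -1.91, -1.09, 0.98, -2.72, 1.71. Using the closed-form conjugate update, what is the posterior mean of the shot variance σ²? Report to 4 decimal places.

2.2116

With known mean μ and an Inverse-Gamma(α, β) prior on σ², the Normal likelihood is conjugate: posterior is Inv-Gamma(α + n/2, β + Σ(xᵢ−μ)²/2).
Σ(xᵢ−μ)² = (3.46)² + (-3.17)² + (-0.65)² + (-1.42)² + (0.71)² + (-1.91)² + (-1.09)² + (0.98)² + (-2.72)² + (1.71)² = 41.0826.
Posterior: Inv-Gamma(8.06 + 10/2, 6.13 + 41.0826/2) = Inv-Gamma(13.06, 26.67130).
E[σ²|data] = β/(α−1) = 26.67130/12.06 = 2.2116.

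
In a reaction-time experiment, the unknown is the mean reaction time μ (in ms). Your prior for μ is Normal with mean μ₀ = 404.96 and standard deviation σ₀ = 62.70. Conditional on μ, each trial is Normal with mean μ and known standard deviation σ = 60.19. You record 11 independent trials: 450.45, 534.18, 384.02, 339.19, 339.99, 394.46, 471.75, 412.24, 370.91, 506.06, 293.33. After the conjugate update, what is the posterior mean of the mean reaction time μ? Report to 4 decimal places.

For Normal data with known variance σ², a Normal(μ₀, σ₀²) prior on μ is conjugate. Posterior precision = 1/σ₀² + n/σ²; posterior mean is the precision-weighted average of μ₀ and x̄.
Σxᵢ = 450.45 + 534.18 + 384.02 + 339.19 + 339.99 + 394.46 + 471.75 + 412.24 + 370.91 + 506.06 + 293.33 = 4496.58, so n·x̄ = 4496.58.
σ₀² = 62.70² = 3931.29, σ² = 60.19² = 3622.8361; σ² + n·σ₀² = 3622.8361 + 11·3931.29 = 46867.0261.
Posterior mean = (μ₀/σ₀² + n·x̄/σ²)/(1/σ₀² + n/σ²) = (σ²·μ₀ + σ₀²·n·x̄)/(σ² + n·σ₀²) = (3622.8361·404.96 + 3931.29·4496.58)/46867.0261 = 19144463.695256/46867.0261 = 408.4847.

408.4847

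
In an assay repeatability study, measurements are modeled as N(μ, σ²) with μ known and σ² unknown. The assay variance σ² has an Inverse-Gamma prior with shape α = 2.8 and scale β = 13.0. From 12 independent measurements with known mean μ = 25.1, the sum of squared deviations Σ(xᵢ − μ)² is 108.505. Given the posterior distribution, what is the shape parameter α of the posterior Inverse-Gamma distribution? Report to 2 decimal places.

With known mean μ and an Inverse-Gamma(α, β) prior on σ², the Normal likelihood is conjugate: posterior is Inv-Gamma(α + n/2, β + Σ(xᵢ−μ)²/2).
Posterior: Inv-Gamma(2.8 + 12/2, 13.0 + 108.505/2) = Inv-Gamma(8.80, 67.2525).
Posterior α = 8.80.

8.80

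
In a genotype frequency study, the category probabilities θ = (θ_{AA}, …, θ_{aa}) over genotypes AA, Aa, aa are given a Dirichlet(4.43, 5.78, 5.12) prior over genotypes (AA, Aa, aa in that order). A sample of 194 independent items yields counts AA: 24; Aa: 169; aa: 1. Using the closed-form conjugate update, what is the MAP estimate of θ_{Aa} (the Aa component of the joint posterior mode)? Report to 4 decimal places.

The Dirichlet prior is conjugate to the Multinomial likelihood: each posterior αⱼ = prior αⱼ + observed count nⱼ.
Posterior concentration: (28.43, 174.78, 6.12), total = 209.33.
Joint mode component: (α_{Aa}−1)/(Σα−K) = 173.78/206.33 = 0.8422.

0.8422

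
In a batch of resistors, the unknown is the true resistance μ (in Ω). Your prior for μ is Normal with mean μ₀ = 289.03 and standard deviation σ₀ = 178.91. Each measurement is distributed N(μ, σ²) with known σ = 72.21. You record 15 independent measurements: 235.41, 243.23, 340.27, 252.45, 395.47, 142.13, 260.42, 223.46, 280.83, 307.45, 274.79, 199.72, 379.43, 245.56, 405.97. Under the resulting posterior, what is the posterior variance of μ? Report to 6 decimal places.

343.884319

For Normal data with known variance σ², a Normal(μ₀, σ₀²) prior on μ is conjugate. Posterior precision = 1/σ₀² + n/σ²; posterior mean is the precision-weighted average of μ₀ and x̄.
σ₀² = 178.91² = 32008.7881, σ² = 72.21² = 5214.2841; σ² + n·σ₀² = 5214.2841 + 15·32008.7881 = 485346.1056.
Posterior precision = 1/σ₀² + n/σ² = 1/32008.7881 + 15/5214.2841 = (σ² + n·σ₀²)/(σ₀²σ²) = 485346.1056/(32008.7881·5214.2841); posterior variance σₙ² = σ₀²σ²/(σ² + n·σ₀²) = 32008.7881·5214.2841/485346.1056 = 343.884319.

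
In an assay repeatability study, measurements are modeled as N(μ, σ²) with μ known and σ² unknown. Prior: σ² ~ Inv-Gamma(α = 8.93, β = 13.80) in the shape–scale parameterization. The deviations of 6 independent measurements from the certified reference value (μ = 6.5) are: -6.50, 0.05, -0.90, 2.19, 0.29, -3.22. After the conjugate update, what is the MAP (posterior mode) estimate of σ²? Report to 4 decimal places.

With known mean μ and an Inverse-Gamma(α, β) prior on σ², the Normal likelihood is conjugate: posterior is Inv-Gamma(α + n/2, β + Σ(xᵢ−μ)²/2).
Σ(xᵢ−μ)² = (-6.50)² + (0.05)² + (-0.90)² + (2.19)² + (0.29)² + (-3.22)² = 58.3111.
Posterior: Inv-Gamma(8.93 + 6/2, 13.80 + 58.3111/2) = Inv-Gamma(11.93, 42.95555).
Mode = β/(α+1) = 42.95555/12.93 = 3.3222.

3.3222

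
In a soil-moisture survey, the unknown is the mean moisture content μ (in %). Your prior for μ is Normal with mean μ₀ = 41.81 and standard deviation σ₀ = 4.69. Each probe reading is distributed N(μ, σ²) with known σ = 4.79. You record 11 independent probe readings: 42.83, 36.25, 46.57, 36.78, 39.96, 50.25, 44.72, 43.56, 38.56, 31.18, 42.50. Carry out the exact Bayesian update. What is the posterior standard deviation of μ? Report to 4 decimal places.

For Normal data with known variance σ², a Normal(μ₀, σ₀²) prior on μ is conjugate. Posterior precision = 1/σ₀² + n/σ²; posterior mean is the precision-weighted average of μ₀ and x̄.
σ₀² = 4.69² = 21.9961, σ² = 4.79² = 22.9441; σ² + n·σ₀² = 22.9441 + 11·21.9961 = 264.9012.
Posterior precision = 1/σ₀² + n/σ² = 1/21.9961 + 11/22.9441 = (σ² + n·σ₀²)/(σ₀²σ²) = 264.9012/(21.9961·22.9441); posterior variance σₙ² = σ₀²σ²/(σ² + n·σ₀²) = 21.9961·22.9441/264.9012 = 1.905166.
Posterior SD = √σₙ² = √(21.9961·22.9441/264.9012) = 1.3803.

1.3803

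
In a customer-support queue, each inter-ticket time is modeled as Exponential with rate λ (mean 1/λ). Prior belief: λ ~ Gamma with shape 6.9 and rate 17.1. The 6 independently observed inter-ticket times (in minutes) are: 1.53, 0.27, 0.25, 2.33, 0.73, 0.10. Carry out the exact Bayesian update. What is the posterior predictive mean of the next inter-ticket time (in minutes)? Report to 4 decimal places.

1.8748

With a Gamma(shape α, rate β) prior on the exponential rate λ, the posterior after n observations with total T = Σxᵢ is Gamma(α+n, β+T).
Sum of observations T = 5.21 minutes; n = 6.
Posterior: Gamma(6.9+6, 17.1+5.21) = Gamma(12.9, 22.31).
The predictive distribution for the next observation is Lomax; its mean is β/(α−1) = 22.31/11.9 = 1.8748.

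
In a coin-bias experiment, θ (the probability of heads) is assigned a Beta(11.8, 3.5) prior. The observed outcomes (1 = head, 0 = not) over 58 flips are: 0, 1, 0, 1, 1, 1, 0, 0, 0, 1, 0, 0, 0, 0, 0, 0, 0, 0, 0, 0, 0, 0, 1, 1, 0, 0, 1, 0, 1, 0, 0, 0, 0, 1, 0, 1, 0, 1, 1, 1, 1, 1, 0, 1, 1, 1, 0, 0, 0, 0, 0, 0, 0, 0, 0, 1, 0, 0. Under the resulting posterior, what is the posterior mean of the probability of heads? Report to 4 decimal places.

The Beta prior is conjugate to a Binomial/Bernoulli likelihood; the update adds successes to α and failures to β.
Posterior: Beta(α+k, β+n−k) = Beta(11.8+20, 3.5+38) = Beta(31.8, 41.5).
Posterior mean = α/(α+β) = 31.8/73.3 = 0.4338.

0.4338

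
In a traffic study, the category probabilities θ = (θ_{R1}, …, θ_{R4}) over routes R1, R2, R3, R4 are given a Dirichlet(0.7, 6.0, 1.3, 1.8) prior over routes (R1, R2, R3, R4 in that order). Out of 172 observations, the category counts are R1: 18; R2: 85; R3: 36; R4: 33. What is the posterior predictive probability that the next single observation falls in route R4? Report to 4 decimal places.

0.1914

The Dirichlet prior is conjugate to the Multinomial likelihood: each posterior αⱼ = prior αⱼ + observed count nⱼ.
Posterior concentration: (18.7, 91.0, 37.3, 34.8), total = 181.8.
P(next = R4 | data) = α_{R4}/Σα = 0.1914.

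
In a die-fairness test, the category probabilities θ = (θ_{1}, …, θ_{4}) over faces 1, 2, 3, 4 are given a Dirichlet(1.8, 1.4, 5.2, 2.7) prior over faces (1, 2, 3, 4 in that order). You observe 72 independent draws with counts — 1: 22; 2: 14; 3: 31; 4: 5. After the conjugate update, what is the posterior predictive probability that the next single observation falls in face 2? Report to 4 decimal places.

The Dirichlet prior is conjugate to the Multinomial likelihood: each posterior αⱼ = prior αⱼ + observed count nⱼ.
Posterior concentration: (23.8, 15.4, 36.2, 7.7), total = 83.1.
P(next = 2 | data) = α_{2}/Σα = 0.1853.

0.1853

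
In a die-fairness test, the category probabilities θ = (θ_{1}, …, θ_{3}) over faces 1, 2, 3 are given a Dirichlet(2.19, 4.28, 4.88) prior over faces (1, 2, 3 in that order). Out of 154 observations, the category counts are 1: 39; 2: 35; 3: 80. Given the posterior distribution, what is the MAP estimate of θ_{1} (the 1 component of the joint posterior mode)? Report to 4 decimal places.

0.2476

The Dirichlet prior is conjugate to the Multinomial likelihood: each posterior αⱼ = prior αⱼ + observed count nⱼ.
Posterior concentration: (41.19, 39.28, 84.88), total = 165.35.
Joint mode component: (α_{1}−1)/(Σα−K) = 40.19/162.35 = 0.2476.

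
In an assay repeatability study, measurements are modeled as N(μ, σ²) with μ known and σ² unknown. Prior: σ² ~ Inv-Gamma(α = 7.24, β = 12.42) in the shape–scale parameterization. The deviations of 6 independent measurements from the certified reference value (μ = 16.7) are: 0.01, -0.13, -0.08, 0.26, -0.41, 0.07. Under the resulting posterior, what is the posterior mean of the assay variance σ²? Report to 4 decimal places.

1.3584

With known mean μ and an Inverse-Gamma(α, β) prior on σ², the Normal likelihood is conjugate: posterior is Inv-Gamma(α + n/2, β + Σ(xᵢ−μ)²/2).
Σ(xᵢ−μ)² = (0.01)² + (-0.13)² + (-0.08)² + (0.26)² + (-0.41)² + (0.07)² = 0.2640.
Posterior: Inv-Gamma(7.24 + 6/2, 12.42 + 0.2640/2) = Inv-Gamma(10.24, 12.55200).
E[σ²|data] = β/(α−1) = 12.55200/9.24 = 1.3584.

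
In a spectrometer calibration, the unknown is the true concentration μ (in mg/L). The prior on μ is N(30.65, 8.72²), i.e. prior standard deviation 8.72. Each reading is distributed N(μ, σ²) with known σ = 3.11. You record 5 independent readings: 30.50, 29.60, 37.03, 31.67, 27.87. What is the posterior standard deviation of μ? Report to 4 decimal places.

1.3735

For Normal data with known variance σ², a Normal(μ₀, σ₀²) prior on μ is conjugate. Posterior precision = 1/σ₀² + n/σ²; posterior mean is the precision-weighted average of μ₀ and x̄.
σ₀² = 8.72² = 76.0384, σ² = 3.11² = 9.6721; σ² + n·σ₀² = 9.6721 + 5·76.0384 = 389.8641.
Posterior precision = 1/σ₀² + n/σ² = 1/76.0384 + 5/9.6721 = (σ² + n·σ₀²)/(σ₀²σ²) = 389.8641/(76.0384·9.6721); posterior variance σₙ² = σ₀²σ²/(σ² + n·σ₀²) = 76.0384·9.6721/389.8641 = 1.886429.
Posterior SD = √σₙ² = √(76.0384·9.6721/389.8641) = 1.3735.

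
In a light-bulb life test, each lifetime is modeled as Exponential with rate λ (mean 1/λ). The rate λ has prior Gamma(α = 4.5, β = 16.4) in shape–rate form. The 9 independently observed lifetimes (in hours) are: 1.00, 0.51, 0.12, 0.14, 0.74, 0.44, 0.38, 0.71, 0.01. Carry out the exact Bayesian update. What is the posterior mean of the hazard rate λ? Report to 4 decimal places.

With a Gamma(shape α, rate β) prior on the exponential rate λ, the posterior after n observations with total T = Σxᵢ is Gamma(α+n, β+T).
Sum of observations T = 4.05 hours; n = 9.
Posterior: Gamma(4.5+9, 16.4+4.05) = Gamma(13.5, 20.45).
Posterior mean of λ = α/β = 13.5/20.45 = 0.6601.

0.6601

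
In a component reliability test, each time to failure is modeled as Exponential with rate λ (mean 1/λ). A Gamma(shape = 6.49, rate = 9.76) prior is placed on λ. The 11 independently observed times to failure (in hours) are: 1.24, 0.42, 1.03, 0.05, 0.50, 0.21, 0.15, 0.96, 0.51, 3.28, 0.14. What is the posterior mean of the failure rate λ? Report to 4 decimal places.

With a Gamma(shape α, rate β) prior on the exponential rate λ, the posterior after n observations with total T = Σxᵢ is Gamma(α+n, β+T).
Sum of observations T = 8.49 hours; n = 11.
Posterior: Gamma(6.49+11, 9.76+8.49) = Gamma(17.49, 18.25).
Posterior mean of λ = α/β = 17.49/18.25 = 0.9584.

0.9584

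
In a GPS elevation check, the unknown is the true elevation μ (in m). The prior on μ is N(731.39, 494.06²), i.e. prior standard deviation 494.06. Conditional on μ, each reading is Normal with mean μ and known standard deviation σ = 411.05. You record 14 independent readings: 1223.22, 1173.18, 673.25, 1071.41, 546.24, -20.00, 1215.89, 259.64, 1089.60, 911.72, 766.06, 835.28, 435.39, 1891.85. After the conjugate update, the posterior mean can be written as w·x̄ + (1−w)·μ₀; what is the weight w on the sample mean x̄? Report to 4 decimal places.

For Normal data with known variance σ², a Normal(μ₀, σ₀²) prior on μ is conjugate. Posterior precision = 1/σ₀² + n/σ²; posterior mean is the precision-weighted average of μ₀ and x̄.
σ₀² = 494.06² = 244095.2836, σ² = 411.05² = 168962.1025. Prior precision 1/σ₀² = 1/244095.2836; data precision n/σ² = 14/168962.1025.
w = (n/σ²)/(1/σ₀² + n/σ²) = n·σ₀²/(σ² + n·σ₀²) = 14·244095.2836/(168962.1025 + 14·244095.2836) = 3417333.9704/3586296.0729 = 0.9529.

0.9529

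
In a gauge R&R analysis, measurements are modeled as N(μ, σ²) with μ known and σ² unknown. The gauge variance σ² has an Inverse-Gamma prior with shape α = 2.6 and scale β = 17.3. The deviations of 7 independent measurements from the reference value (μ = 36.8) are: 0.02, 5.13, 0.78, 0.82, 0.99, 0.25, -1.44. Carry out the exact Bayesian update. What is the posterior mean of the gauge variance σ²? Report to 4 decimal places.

With known mean μ and an Inverse-Gamma(α, β) prior on σ², the Normal likelihood is conjugate: posterior is Inv-Gamma(α + n/2, β + Σ(xᵢ−μ)²/2).
Σ(xᵢ−μ)² = (0.02)² + (5.13)² + (0.78)² + (0.82)² + (0.99)² + (0.25)² + (-1.44)² = 30.7143.
Posterior: Inv-Gamma(2.6 + 7/2, 17.3 + 30.7143/2) = Inv-Gamma(6.10, 32.65715).
E[σ²|data] = β/(α−1) = 32.65715/5.10 = 6.4034.

6.4034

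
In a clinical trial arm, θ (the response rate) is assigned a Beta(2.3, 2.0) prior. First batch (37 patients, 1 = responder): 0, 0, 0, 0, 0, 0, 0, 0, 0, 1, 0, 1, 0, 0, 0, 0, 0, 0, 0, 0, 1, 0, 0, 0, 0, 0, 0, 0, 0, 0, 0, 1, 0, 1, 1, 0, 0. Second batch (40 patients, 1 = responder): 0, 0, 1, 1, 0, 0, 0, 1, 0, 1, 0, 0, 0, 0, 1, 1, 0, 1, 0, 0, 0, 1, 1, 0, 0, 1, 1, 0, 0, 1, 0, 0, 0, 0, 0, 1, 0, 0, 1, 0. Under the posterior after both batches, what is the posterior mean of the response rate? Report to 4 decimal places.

0.2743

The Beta prior is conjugate to a Binomial/Bernoulli likelihood; the update adds successes to α and failures to β.
After batch 1: Beta(2.3+6, 2.0+31) = Beta(8.3, 33.0).
After batch 2: Beta(8.3+14, 33.0+26) = Beta(22.3, 59.0).
Posterior mean = α/(α+β) = 22.3/81.3 = 0.2743.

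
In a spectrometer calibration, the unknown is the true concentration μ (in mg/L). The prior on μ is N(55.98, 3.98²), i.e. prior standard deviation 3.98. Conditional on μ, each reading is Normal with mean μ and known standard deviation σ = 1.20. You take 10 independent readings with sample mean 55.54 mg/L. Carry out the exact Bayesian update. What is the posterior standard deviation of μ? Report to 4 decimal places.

For Normal data with known variance σ², a Normal(μ₀, σ₀²) prior on μ is conjugate. Posterior precision = 1/σ₀² + n/σ²; posterior mean is the precision-weighted average of μ₀ and x̄.
σ₀² = 3.98² = 15.8404, σ² = 1.20² = 1.44; σ² + n·σ₀² = 1.44 + 10·15.8404 = 159.844.
Posterior precision = 1/σ₀² + n/σ² = 1/15.8404 + 10/1.44 = (σ² + n·σ₀²)/(σ₀²σ²) = 159.844/(15.8404·1.44); posterior variance σₙ² = σ₀²σ²/(σ² + n·σ₀²) = 15.8404·1.44/159.844 = 0.142703.
Posterior SD = √σₙ² = √(15.8404·1.44/159.844) = 0.3778.

0.3778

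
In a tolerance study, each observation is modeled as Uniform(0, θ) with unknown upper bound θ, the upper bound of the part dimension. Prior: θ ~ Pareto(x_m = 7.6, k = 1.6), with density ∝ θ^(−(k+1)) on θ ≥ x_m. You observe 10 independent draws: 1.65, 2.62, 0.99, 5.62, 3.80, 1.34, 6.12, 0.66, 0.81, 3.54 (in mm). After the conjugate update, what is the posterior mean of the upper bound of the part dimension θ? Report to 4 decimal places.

8.3170

A Pareto(scale x_m, shape k) prior on the upper bound θ of Uniform(0, θ) is conjugate: posterior is Pareto(max(x_m, max xᵢ), k + n).
Sample maximum = 6.12; prior scale x_m = 7.6 → posterior scale = max = 7.60.
Posterior shape = 1.6 + 10 = 11.6.
E[θ|data] = k·x_m/(k−1) = 11.6·7.60/10.6 = 8.3170.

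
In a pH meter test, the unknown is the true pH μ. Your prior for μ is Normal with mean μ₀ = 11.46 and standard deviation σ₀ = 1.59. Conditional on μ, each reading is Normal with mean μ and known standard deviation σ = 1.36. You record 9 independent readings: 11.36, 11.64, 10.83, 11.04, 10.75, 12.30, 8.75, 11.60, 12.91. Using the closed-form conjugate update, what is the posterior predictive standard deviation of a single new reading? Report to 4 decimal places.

1.4282

For Normal data with known variance σ², a Normal(μ₀, σ₀²) prior on μ is conjugate. Posterior precision = 1/σ₀² + n/σ²; posterior mean is the precision-weighted average of μ₀ and x̄.
σ₀² = 1.59² = 2.5281, σ² = 1.36² = 1.8496; σ² + n·σ₀² = 1.8496 + 9·2.5281 = 24.6025.
Posterior precision = 1/σ₀² + n/σ² = 1/2.5281 + 9/1.8496 = (σ² + n·σ₀²)/(σ₀²σ²) = 24.6025/(2.5281·1.8496); posterior variance σₙ² = σ₀²σ²/(σ² + n·σ₀²) = 2.5281·1.8496/24.6025 = 0.190061.
Predictive variance for one new observation = σₙ² + σ² = 2.5281·1.8496/24.6025 + 1.8496 = σ²·(σ₀² + 24.6025)/24.6025 = 1.8496·27.1306/24.6025 = 2.039661; SD = √(1.8496·27.1306/24.6025) = 1.4282.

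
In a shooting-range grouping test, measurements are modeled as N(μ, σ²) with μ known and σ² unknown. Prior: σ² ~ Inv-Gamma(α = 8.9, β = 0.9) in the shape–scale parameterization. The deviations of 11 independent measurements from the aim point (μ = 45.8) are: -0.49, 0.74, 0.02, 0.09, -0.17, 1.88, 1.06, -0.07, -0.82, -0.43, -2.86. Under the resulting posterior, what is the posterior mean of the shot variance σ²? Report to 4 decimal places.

With known mean μ and an Inverse-Gamma(α, β) prior on σ², the Normal likelihood is conjugate: posterior is Inv-Gamma(α + n/2, β + Σ(xᵢ−μ)²/2).
Σ(xᵢ−μ)² = (-0.49)² + (0.74)² + (0.02)² + (0.09)² + (-0.17)² + (1.88)² + (1.06)² + (-0.07)² + (-0.82)² + (-0.43)² + (-2.86)² = 14.5249.
Posterior: Inv-Gamma(8.9 + 11/2, 0.9 + 14.5249/2) = Inv-Gamma(14.40, 8.16245).
E[σ²|data] = β/(α−1) = 8.16245/13.40 = 0.6091.

0.6091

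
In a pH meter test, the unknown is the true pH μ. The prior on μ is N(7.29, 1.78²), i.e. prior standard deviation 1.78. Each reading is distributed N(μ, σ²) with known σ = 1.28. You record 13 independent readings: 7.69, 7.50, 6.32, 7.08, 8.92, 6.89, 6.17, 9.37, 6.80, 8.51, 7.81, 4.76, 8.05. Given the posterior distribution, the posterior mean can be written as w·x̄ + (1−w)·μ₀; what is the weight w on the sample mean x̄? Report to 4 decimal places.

For Normal data with known variance σ², a Normal(μ₀, σ₀²) prior on μ is conjugate. Posterior precision = 1/σ₀² + n/σ²; posterior mean is the precision-weighted average of μ₀ and x̄.
σ₀² = 1.78² = 3.1684, σ² = 1.28² = 1.6384. Prior precision 1/σ₀² = 1/3.1684; data precision n/σ² = 13/1.6384.
w = (n/σ²)/(1/σ₀² + n/σ²) = n·σ₀²/(σ² + n·σ₀²) = 13·3.1684/(1.6384 + 13·3.1684) = 41.1892/42.8276 = 0.9617.

0.9617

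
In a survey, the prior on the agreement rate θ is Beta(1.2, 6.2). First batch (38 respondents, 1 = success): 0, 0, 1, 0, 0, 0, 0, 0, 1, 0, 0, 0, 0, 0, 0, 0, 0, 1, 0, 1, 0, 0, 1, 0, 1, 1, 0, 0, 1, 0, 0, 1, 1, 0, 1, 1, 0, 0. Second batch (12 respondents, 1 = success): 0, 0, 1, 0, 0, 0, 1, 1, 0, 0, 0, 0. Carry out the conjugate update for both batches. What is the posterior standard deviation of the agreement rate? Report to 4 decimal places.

The Beta prior is conjugate to a Binomial/Bernoulli likelihood; the update adds successes to α and failures to β.
After batch 1: Beta(1.2+12, 6.2+26) = Beta(13.2, 32.2).
After batch 2: Beta(13.2+3, 32.2+9) = Beta(16.2, 41.2).
Var = αβ/((α+β)²(α+β+1)) = 16.2·41.2/(57.4²·58.4) = 0.00346877; SD = √0.00346877 = 0.0589.

0.0589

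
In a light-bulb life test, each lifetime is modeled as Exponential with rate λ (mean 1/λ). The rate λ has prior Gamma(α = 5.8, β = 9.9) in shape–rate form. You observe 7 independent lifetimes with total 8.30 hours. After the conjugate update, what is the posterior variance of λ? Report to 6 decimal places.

0.038643

With a Gamma(shape α, rate β) prior on the exponential rate λ, the posterior after n observations with total T = Σxᵢ is Gamma(α+n, β+T).
Posterior: Gamma(5.8+7, 9.9+8.30) = Gamma(12.8, 18.20).
Var = α/β² = 0.038643.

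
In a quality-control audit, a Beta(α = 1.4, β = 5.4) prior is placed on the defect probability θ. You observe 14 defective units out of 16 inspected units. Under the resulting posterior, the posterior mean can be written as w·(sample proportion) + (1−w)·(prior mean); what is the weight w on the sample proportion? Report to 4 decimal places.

0.7018

The Beta prior is conjugate to a Binomial/Bernoulli likelihood; the update adds successes to α and failures to β.
Posterior mean = (α₀+k)/(α₀+β₀+n) = [n/(α₀+β₀+n)]·(k/n) + [(α₀+β₀)/(α₀+β₀+n)]·α₀/(α₀+β₀), so only n and the prior enter the weight.
The weight on the data is w = n/(α₀+β₀+n) = 16/(1.4+5.4+16) = 16/22.8 = 0.7018.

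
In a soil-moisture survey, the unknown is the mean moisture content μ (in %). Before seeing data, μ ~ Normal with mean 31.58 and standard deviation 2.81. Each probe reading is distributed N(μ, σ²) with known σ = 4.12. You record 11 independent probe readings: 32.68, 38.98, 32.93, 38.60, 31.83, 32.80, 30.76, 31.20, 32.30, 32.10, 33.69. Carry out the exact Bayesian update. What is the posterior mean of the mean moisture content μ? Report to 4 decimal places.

33.1382

For Normal data with known variance σ², a Normal(μ₀, σ₀²) prior on μ is conjugate. Posterior precision = 1/σ₀² + n/σ²; posterior mean is the precision-weighted average of μ₀ and x̄.
Σxᵢ = 32.68 + 38.98 + 32.93 + 38.60 + 31.83 + 32.80 + 30.76 + 31.20 + 32.30 + 32.10 + 33.69 = 367.87, so n·x̄ = 367.87.
σ₀² = 2.81² = 7.8961, σ² = 4.12² = 16.9744; σ² + n·σ₀² = 16.9744 + 11·7.8961 = 103.8315.
Posterior mean = (μ₀/σ₀² + n·x̄/σ²)/(1/σ₀² + n/σ²) = (σ²·μ₀ + σ₀²·n·x̄)/(σ² + n·σ₀²) = (16.9744·31.58 + 7.8961·367.87)/103.8315 = 3440.789859/103.8315 = 33.1382.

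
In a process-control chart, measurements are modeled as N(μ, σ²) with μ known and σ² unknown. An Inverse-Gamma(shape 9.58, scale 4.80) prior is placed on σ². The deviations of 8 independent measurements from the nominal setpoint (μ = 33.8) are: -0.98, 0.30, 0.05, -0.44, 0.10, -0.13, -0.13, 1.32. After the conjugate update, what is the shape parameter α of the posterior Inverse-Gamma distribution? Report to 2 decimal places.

With known mean μ and an Inverse-Gamma(α, β) prior on σ², the Normal likelihood is conjugate: posterior is Inv-Gamma(α + n/2, β + Σ(xᵢ−μ)²/2).
Σ(xᵢ−μ)² = (-0.98)² + (0.30)² + (0.05)² + (-0.44)² + (0.10)² + (-0.13)² + (-0.13)² + (1.32)² = 3.0327.
Posterior: Inv-Gamma(9.58 + 8/2, 4.80 + 3.0327/2) = Inv-Gamma(13.58, 6.31635).
Posterior α = 13.58.

13.58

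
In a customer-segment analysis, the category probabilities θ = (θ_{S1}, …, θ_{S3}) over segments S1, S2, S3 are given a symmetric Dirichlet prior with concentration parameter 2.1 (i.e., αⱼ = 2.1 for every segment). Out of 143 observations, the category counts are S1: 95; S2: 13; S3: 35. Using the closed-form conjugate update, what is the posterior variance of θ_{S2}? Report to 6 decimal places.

0.000605

The Dirichlet prior is conjugate to the Multinomial likelihood: each posterior αⱼ = prior αⱼ + observed count nⱼ.
Posterior concentration: (97.1, 15.1, 37.1), total = 149.3.
Var[θ_j] = α_j(Σα−α_j)/((Σα)²(Σα+1)) = 15.1·134.2/(149.3²·150.3) = 0.000605.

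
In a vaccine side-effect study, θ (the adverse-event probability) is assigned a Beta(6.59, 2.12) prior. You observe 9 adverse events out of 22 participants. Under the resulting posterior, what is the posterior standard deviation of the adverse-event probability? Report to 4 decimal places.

0.0888

The Beta prior is conjugate to a Binomial/Bernoulli likelihood; the update adds successes to α and failures to β.
Posterior: Beta(α+k, β+n−k) = Beta(6.59+9, 2.12+13) = Beta(15.59, 15.12).
Var = αβ/((α+β)²(α+β+1)) = 15.59·15.12/(30.71²·31.71) = 0.00788210; SD = √0.00788210 = 0.0888.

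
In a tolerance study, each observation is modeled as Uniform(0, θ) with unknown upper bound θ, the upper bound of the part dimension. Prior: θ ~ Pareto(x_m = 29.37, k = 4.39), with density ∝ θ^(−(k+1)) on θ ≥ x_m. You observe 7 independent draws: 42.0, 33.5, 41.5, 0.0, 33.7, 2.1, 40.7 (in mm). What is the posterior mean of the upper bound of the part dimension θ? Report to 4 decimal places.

A Pareto(scale x_m, shape k) prior on the upper bound θ of Uniform(0, θ) is conjugate: posterior is Pareto(max(x_m, max xᵢ), k + n).
Sample maximum = 42.0; prior scale x_m = 29.37 → posterior scale = max = 42.00.
Posterior shape = 4.39 + 7 = 11.39.
E[θ|data] = k·x_m/(k−1) = 11.39·42.00/10.39 = 46.0423.

46.0423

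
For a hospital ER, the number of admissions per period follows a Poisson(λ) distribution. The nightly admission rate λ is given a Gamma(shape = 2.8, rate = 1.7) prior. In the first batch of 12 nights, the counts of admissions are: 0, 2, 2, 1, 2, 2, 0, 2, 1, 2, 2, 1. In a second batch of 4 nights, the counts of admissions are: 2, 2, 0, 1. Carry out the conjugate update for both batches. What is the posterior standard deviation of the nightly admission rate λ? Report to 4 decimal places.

0.2814

With a Gamma(shape α, rate β) prior, the Poisson likelihood is conjugate: the posterior is Gamma(α + ΣXᵢ, β + n).
Batch 1: sum of counts S = 17 over n = 12 nights.
After batch 1: Gamma(α+S, β+n) = Gamma(2.8+17, 1.7+12) = Gamma(19.8, 13.7).
Batch 2: sum of counts S = 5 over n = 4 nights.
After batch 2: Gamma(α+S, β+n) = Gamma(19.8+5, 13.7+4) = Gamma(24.8, 17.7).
SD = √α/β = √24.8/17.7 = 0.2814.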